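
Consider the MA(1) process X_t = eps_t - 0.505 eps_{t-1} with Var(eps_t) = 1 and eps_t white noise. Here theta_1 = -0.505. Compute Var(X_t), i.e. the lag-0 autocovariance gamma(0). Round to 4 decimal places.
\gamma(0) = 1.2550

For an MA(q) process X_t = eps_t + sum_i theta_i eps_{t-i} with
Var(eps_t) = sigma^2, the variance is
  gamma(0) = sigma^2 * (1 + sum_i theta_i^2).
  sum_i theta_i^2 = (-0.505)^2 = 0.255025.
  gamma(0) = 1 * (1 + 0.255025) = 1 * 1.255025 = 1.255025, which rounds to 1.2550.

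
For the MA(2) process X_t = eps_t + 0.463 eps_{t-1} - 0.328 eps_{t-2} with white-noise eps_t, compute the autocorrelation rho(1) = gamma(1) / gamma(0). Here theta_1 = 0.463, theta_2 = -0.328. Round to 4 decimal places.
\rho(1) = 0.2354

For an MA(q) process with theta_0 = 1, the autocovariance is
  gamma(k) = sigma^2 * sum_{i=0..q-k} theta_i * theta_{i+k},
and rho(k) = gamma(k) / gamma(0). Sigma^2 cancels.
  numerator   = (1)*(0.463) + (0.463)*(-0.328) = 0.311136.
  denominator = (1)^2 + (0.463)^2 + (-0.328)^2 = 1.321953.
  rho(1) = 0.311136 / 1.321953 = 0.2354.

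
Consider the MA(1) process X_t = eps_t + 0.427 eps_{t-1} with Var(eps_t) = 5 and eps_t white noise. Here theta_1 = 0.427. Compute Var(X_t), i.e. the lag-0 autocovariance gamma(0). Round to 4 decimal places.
\gamma(0) = 5.9116

For an MA(q) process X_t = eps_t + sum_i theta_i eps_{t-i} with
Var(eps_t) = sigma^2, the variance is
  gamma(0) = sigma^2 * (1 + sum_i theta_i^2).
  sum_i theta_i^2 = (0.427)^2 = 0.182329.
  gamma(0) = 5 * (1 + 0.182329) = 5 * 1.182329 = 5.911645, which rounds to 5.9116.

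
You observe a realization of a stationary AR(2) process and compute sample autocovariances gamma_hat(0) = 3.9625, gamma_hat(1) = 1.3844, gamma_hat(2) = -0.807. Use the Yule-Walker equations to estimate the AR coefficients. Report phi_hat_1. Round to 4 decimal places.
\hat\phi_{1} = 0.4790

The Yule-Walker equations for an AR(p) process read, in matrix form,
  Gamma_p phi = r_p,   with   (Gamma_p)_{ij} = gamma(|i - j|),
                       (r_p)_i = gamma(i),   i,j = 1..p.
Substitute the sample gammas (Toeplitz matrix and right-hand side of size 2):
  Gamma_p = [[3.9625, 1.3844], [1.3844, 3.9625]]
  r_p     = [1.3844, -0.807]
Written out:
  3.9625 phi_1 + 1.3844 phi_2 = 1.3844
  1.3844 phi_1 + 3.9625 phi_2 = -0.807
Solve by Cramer's rule:
  det = gamma(0)^2 - gamma(1)^2 = (3.9625)^2 - (1.3844)^2 = 15.70140625 - 1.91656336 = 13.78484289
  phi_hat_1 = [gamma(1) gamma(0) - gamma(1) gamma(2)] / det = [(1.3844)(3.9625) - (1.3844)(-0.807)] / 13.78484289 = 6.6028958 / 13.78484289 = 0.479
  phi_hat_2 = [gamma(0) gamma(2) - gamma(1)^2] / det = [(3.9625)(-0.807) - (1.3844)^2] / 13.78484289 = -5.11430086 / 13.78484289 = -0.371
So phi_hat = [0.4790, -0.3710].
Therefore phi_hat_1 = 0.4790.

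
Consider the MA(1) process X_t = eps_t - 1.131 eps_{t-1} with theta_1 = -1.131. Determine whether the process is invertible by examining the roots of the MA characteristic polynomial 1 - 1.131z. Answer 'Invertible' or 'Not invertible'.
\text{Not invertible}

The MA(q) characteristic polynomial is P(z) = 1 - 1.131z.
Invertibility requires all roots to lie outside the unit circle, i.e. |z| > 1 for every root.
This is linear in z: 1 + (-1.131) z = 0  =>  z = -1/(-1.131) = 0.884173,  |z| = 0.884173.
Moduli of all roots: 0.8842.
All moduli strictly greater than 1? No.
Verdict: Not invertible.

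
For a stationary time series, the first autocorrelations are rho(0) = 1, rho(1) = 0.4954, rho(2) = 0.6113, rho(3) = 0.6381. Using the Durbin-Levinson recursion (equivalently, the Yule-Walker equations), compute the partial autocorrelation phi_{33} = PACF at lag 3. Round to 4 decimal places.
\phi_{33} = 0.4191

The PACF at lag k is phi_{kk}, the last component of the solution
to the Yule-Walker system G_k phi = r_k where
  (G_k)_{ij} = rho(|i - j|), (r_k)_i = rho(i), i,j = 1..k.
Equivalently, Durbin-Levinson gives phi_{kk} iteratively:
  phi_{11} = rho(1)
  phi_{kk} = [rho(k) - sum_{j=1..k-1} phi_{k-1,j} rho(k-j)]
            / [1 - sum_{j=1..k-1} phi_{k-1,j} rho(j)],
  phi_{k,j} = phi_{k-1,j} - phi_{kk} phi_{k-1,k-j},  j = 1..k-1.
Step k = 1:
  phi_11 = rho(1) = 0.4954.
Step k = 2:
  phi_22 = [rho(2) - phi_11 rho(1)] / [1 - phi_11 rho(1)] = [0.6113 - (0.4954)(0.4954)] / [1 - (0.4954)(0.4954)]
         = 0.36587884 / 0.75457884 = 0.484878.
  Update: phi_21 = phi_11 - phi_22 phi_11 = 0.4954 - (0.484878)(0.4954) = 0.255191.
Step k = 3:
  phi_33 = [rho(3) - phi_21 rho(2) - phi_22 rho(1)] / [1 - phi_21 rho(1) - phi_22 rho(2)]
    numerator   = 0.6381 - (0.255191)(0.6113) - (0.484878)(0.4954) = 0.24189287
    denominator = 1 - (0.255191)(0.4954) - (0.484878)(0.6113) = 0.57717216
  phi_33 = 0.24189287 / 0.57717216 = 0.4191.
Therefore phi_{33} = 0.4191.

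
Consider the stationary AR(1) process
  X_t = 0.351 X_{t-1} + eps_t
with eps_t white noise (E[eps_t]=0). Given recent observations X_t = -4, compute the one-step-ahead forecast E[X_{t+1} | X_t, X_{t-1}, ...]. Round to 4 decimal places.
E[X_{t+1} \mid \mathcal F_t] = -1.4040

For an AR(p) model X_t = c + sum_i phi_i X_{t-i} + eps_t, the
one-step-ahead conditional mean is
  E[X_{t+1} | X_t, ...] = c + sum_i phi_i X_{t+1-i}.
Substitute known values:
  E[X_{t+1} | ...] = (0.351) * (-4)
                   = -1.4040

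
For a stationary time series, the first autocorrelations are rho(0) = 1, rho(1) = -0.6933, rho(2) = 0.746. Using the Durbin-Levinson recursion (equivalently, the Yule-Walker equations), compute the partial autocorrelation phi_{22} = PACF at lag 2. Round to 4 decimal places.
\phi_{22} = 0.5109

The PACF at lag k is phi_{kk}, the last component of the solution
to the Yule-Walker system G_k phi = r_k where
  (G_k)_{ij} = rho(|i - j|), (r_k)_i = rho(i), i,j = 1..k.
Equivalently, Durbin-Levinson gives phi_{kk} iteratively:
  phi_{11} = rho(1)
  phi_{kk} = [rho(k) - sum_{j=1..k-1} phi_{k-1,j} rho(k-j)]
            / [1 - sum_{j=1..k-1} phi_{k-1,j} rho(j)],
  phi_{k,j} = phi_{k-1,j} - phi_{kk} phi_{k-1,k-j},  j = 1..k-1.
Step k = 1:
  phi_11 = rho(1) = -0.6933.
Step k = 2:
  phi_22 = [rho(2) - phi_11 rho(1)] / [1 - phi_11 rho(1)] = [0.746 - (-0.6933)(-0.6933)] / [1 - (-0.6933)(-0.6933)]
         = 0.26533511 / 0.51933511 = 0.5109.
Therefore phi_{22} = 0.5109.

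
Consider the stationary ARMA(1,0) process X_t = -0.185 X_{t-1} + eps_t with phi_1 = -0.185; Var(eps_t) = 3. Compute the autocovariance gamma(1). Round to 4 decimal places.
\gamma(1) = -0.5747

Multiply the model equation by X_{t-k} and take expectations. With theta_0 = psi_0 = 1 and psi_j the MA(infinity) weights, this gives
  gamma(k) - sum_i phi_i gamma(k-i) = c_k,
  c_k = sigma^2 * sum_{j=k..q} theta_j psi_{j-k}   (c_k = 0 for k > q),
using gamma(-m) = gamma(m).
Pure AR (q = 0): c_0 = sigma^2 = 3, c_k = 0 for k >= 1.
Equations for k = 0 and k = 1 (AR order 1):
  gamma(0) = phi_1 gamma(1) + c_0
  gamma(1) = phi_1 gamma(0) + c_1
Substituting the second into the first: gamma(0) (1 - phi_1^2) = c_0 + phi_1 c_1, so
  gamma(0) = c_0 / (1 - phi_1^2) = 3 / (1 - (-0.185)^2) = 3 / 0.965775 = 3.106314.
  gamma(1) = phi_1 gamma(0) = (-0.185)(3.106314) = -0.574668.
Therefore gamma(1) = -0.5747 (to 4 decimal places).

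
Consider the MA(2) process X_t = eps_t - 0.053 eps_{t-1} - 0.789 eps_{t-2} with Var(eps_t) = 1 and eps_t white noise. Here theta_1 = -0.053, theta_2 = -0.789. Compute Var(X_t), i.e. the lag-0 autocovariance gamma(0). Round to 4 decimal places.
\gamma(0) = 1.6253

For an MA(q) process X_t = eps_t + sum_i theta_i eps_{t-i} with
Var(eps_t) = sigma^2, the variance is
  gamma(0) = sigma^2 * (1 + sum_i theta_i^2).
  sum_i theta_i^2 = (-0.053)^2 + (-0.789)^2 = 0.002809 + 0.622521 = 0.62533.
  gamma(0) = 1 * (1 + 0.62533) = 1 * 1.62533 = 1.62533, which rounds to 1.6253.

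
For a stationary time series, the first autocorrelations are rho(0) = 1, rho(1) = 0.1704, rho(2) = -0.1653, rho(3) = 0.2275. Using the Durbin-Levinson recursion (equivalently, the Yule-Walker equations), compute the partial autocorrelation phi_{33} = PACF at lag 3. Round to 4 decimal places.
\phi_{33} = 0.3169

The PACF at lag k is phi_{kk}, the last component of the solution
to the Yule-Walker system G_k phi = r_k where
  (G_k)_{ij} = rho(|i - j|), (r_k)_i = rho(i), i,j = 1..k.
Equivalently, Durbin-Levinson gives phi_{kk} iteratively:
  phi_{11} = rho(1)
  phi_{kk} = [rho(k) - sum_{j=1..k-1} phi_{k-1,j} rho(k-j)]
            / [1 - sum_{j=1..k-1} phi_{k-1,j} rho(j)],
  phi_{k,j} = phi_{k-1,j} - phi_{kk} phi_{k-1,k-j},  j = 1..k-1.
Step k = 1:
  phi_11 = rho(1) = 0.1704.
Step k = 2:
  phi_22 = [rho(2) - phi_11 rho(1)] / [1 - phi_11 rho(1)] = [-0.1653 - (0.1704)(0.1704)] / [1 - (0.1704)(0.1704)]
         = -0.19433616 / 0.97096384 = -0.200148.
  Update: phi_21 = phi_11 - phi_22 phi_11 = 0.1704 - (-0.200148)(0.1704) = 0.204505.
Step k = 3:
  phi_33 = [rho(3) - phi_21 rho(2) - phi_22 rho(1)] / [1 - phi_21 rho(1) - phi_22 rho(2)]
    numerator   = 0.2275 - (0.204505)(-0.1653) - (-0.200148)(0.1704) = 0.29540987
    denominator = 1 - (0.204505)(0.1704) - (-0.200148)(-0.1653) = 0.93206791
  phi_33 = 0.29540987 / 0.93206791 = 0.3169.
Therefore phi_{33} = 0.3169.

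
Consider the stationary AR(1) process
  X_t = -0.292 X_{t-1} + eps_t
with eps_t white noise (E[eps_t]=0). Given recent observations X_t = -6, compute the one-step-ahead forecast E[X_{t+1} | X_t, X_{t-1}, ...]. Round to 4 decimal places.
E[X_{t+1} \mid \mathcal F_t] = 1.7520

For an AR(p) model X_t = c + sum_i phi_i X_{t-i} + eps_t, the
one-step-ahead conditional mean is
  E[X_{t+1} | X_t, ...] = c + sum_i phi_i X_{t+1-i}.
Substitute known values:
  E[X_{t+1} | ...] = (-0.292) * (-6)
                   = 1.7520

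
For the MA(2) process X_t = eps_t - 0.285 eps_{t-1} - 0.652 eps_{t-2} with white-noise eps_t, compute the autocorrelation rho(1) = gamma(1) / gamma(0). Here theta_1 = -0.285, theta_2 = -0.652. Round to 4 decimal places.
\rho(1) = -0.0658

For an MA(q) process with theta_0 = 1, the autocovariance is
  gamma(k) = sigma^2 * sum_{i=0..q-k} theta_i * theta_{i+k},
and rho(k) = gamma(k) / gamma(0). Sigma^2 cancels.
  numerator   = (1)*(-0.285) + (-0.285)*(-0.652) = -0.09918.
  denominator = (1)^2 + (-0.285)^2 + (-0.652)^2 = 1.506329.
  rho(1) = -0.09918 / 1.506329 = -0.0658.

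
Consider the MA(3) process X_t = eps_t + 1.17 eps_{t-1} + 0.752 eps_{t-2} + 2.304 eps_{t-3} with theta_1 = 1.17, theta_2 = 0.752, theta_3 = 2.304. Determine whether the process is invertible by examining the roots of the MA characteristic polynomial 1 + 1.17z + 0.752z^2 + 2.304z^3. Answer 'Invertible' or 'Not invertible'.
\text{Not invertible}

The MA(q) characteristic polynomial is P(z) = 1 + 1.17z + 0.752z^2 + 2.304z^3.
Invertibility requires all roots to lie outside the unit circle, i.e. |z| > 1 for every root.
Degree 3: look for a simple real root z0 first, then factor out (1 - z/z0) and solve the remaining quadratic.
Testing z0 = -0.625: P(-0.625) = 1 + (1.17)(-0.625) + (0.752)(-0.625)^2 + (2.304)(-0.625)^3
  = 1 + (-0.73125) + (0.29375) + (-0.5625) = 0.  So z_0 = -0.625 is a root, |z_0| = 0.625.
Divide out the factor (1 + 1.6 z) = (1 - z/z0) (since 1/z0 = -1.6):
  P(z) = (1 + 1.6 z)(1 + (-0.43) z + (1.44) z^2)
  [check: z-coef -0.43 - (-1.6) = 1.17; z^2-coef 1.44 - (-1.6)(-0.43) = 0.752; z^3-coef -(-1.6)(1.44) = 2.304.]
Remaining roots from the quadratic factor 1 + (-0.43) z + (1.44) z^2:
  Set 1 + (-0.43) z + (1.44) z^2 = 0, i.e. a z^2 + b z + c = 0 with a = 1.44, b = -0.43, c = 1.
  Discriminant D = b^2 - 4ac = (-0.43)^2 - 4*(1.44)*1 = 0.1849 - (5.76) = -5.5751.
  D < 0, so the roots are the complex-conjugate pair z = (-b +/- i sqrt(-D)) / (2a) = 0.1493 +/- 0.8198i.
  For a conjugate pair |z|^2 = z * conj(z) = (product of roots) = c/a = 1/(1.44) = 0.694444, so |z| = sqrt(0.694444) = 0.8333 for both roots.
Moduli of all roots: 0.6250, 0.8333, 0.8333.
All moduli strictly greater than 1? No.
Verdict: Not invertible.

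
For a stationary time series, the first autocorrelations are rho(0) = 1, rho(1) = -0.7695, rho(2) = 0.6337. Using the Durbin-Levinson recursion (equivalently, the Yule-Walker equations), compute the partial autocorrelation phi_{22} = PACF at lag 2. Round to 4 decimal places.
\phi_{22} = 0.1019

The PACF at lag k is phi_{kk}, the last component of the solution
to the Yule-Walker system G_k phi = r_k where
  (G_k)_{ij} = rho(|i - j|), (r_k)_i = rho(i), i,j = 1..k.
Equivalently, Durbin-Levinson gives phi_{kk} iteratively:
  phi_{11} = rho(1)
  phi_{kk} = [rho(k) - sum_{j=1..k-1} phi_{k-1,j} rho(k-j)]
            / [1 - sum_{j=1..k-1} phi_{k-1,j} rho(j)],
  phi_{k,j} = phi_{k-1,j} - phi_{kk} phi_{k-1,k-j},  j = 1..k-1.
Step k = 1:
  phi_11 = rho(1) = -0.7695.
Step k = 2:
  phi_22 = [rho(2) - phi_11 rho(1)] / [1 - phi_11 rho(1)] = [0.6337 - (-0.7695)(-0.7695)] / [1 - (-0.7695)(-0.7695)]
         = 0.04156975 / 0.40786975 = 0.1019.
Therefore phi_{22} = 0.1019.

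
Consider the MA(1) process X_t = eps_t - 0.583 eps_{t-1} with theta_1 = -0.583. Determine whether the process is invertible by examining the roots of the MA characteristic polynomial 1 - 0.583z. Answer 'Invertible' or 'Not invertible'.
\text{Invertible}

The MA(q) characteristic polynomial is P(z) = 1 - 0.583z.
Invertibility requires all roots to lie outside the unit circle, i.e. |z| > 1 for every root.
This is linear in z: 1 + (-0.583) z = 0  =>  z = -1/(-0.583) = 1.715266,  |z| = 1.715266.
Moduli of all roots: 1.7153.
All moduli strictly greater than 1? Yes.
Verdict: Invertible.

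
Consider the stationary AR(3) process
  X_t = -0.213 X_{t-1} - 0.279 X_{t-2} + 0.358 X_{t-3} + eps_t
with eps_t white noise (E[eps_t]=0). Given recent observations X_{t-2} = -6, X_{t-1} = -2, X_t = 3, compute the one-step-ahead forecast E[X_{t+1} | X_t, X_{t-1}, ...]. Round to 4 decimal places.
E[X_{t+1} \mid \mathcal F_t] = -2.2290

For an AR(p) model X_t = c + sum_i phi_i X_{t-i} + eps_t, the
one-step-ahead conditional mean is
  E[X_{t+1} | X_t, ...] = c + sum_i phi_i X_{t+1-i}.
Substitute known values:
  E[X_{t+1} | ...] = (-0.213) * (3) + (-0.279) * (-2) + (0.358) * (-6)
                   = -2.2290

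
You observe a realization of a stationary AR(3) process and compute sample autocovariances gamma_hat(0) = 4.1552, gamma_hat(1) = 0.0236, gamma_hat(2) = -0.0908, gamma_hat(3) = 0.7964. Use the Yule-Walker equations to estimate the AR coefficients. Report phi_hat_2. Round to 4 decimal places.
\hat\phi_{2} = -0.0230

The Yule-Walker equations for an AR(p) process read, in matrix form,
  Gamma_p phi = r_p,   with   (Gamma_p)_{ij} = gamma(|i - j|),
                       (r_p)_i = gamma(i),   i,j = 1..p.
Substitute the sample gammas (Toeplitz matrix and right-hand side of size 3):
  Gamma_p = [[4.1552, 0.0236, -0.0908], [0.0236, 4.1552, 0.0236], [-0.0908, 0.0236, 4.1552]]
  r_p     = [0.0236, -0.0908, 0.7964]
Written out (R1..R3):
  (R1) 4.1552 phi_1 + 0.0236 phi_2 - 0.0908 phi_3 = 0.0236
  (R2) 0.0236 phi_1 + 4.1552 phi_2 + 0.0236 phi_3 = -0.0908
  (R3) -0.0908 phi_1 + 0.0236 phi_2 + 4.1552 phi_3 = 0.7964
Gaussian elimination:
  R2 <- R2 - (0.0236/4.1552) R1 = R2 - (0.00568) R1:  4.155066 phi_2 + 0.024116 phi_3 = -0.090934
  R3 <- R3 - (-0.0908/4.1552) R1 = R3 - (-0.021852) R1:  0.024116 phi_2 + 4.153216 phi_3 = 0.796916
  R3 <- R3 - (0.024116/4.155066) R2 = R3 - (0.005804) R2:  4.153076 phi_3 = 0.797443
Back-substitution:
  phi_hat_3 = 0.797443 / 4.153076 = 0.192013
  phi_hat_2 = (-0.090934 - (0.024116)(0.192013)) / 4.155066 = -0.023
  phi_hat_1 = (0.0236 - (0.0236)(-0.023) - (-0.0908)(0.192013)) / 4.1552 = 0.010006
So phi_hat = [0.0100, -0.0230, 0.1920].
Therefore phi_hat_2 = -0.0230.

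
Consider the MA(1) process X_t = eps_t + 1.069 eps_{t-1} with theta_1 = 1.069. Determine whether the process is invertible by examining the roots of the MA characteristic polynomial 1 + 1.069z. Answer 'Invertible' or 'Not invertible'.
\text{Not invertible}

The MA(q) characteristic polynomial is P(z) = 1 + 1.069z.
Invertibility requires all roots to lie outside the unit circle, i.e. |z| > 1 for every root.
This is linear in z: 1 + (1.069) z = 0  =>  z = -1/(1.069) = -0.935454,  |z| = 0.935454.
Moduli of all roots: 0.9355.
All moduli strictly greater than 1? No.
Verdict: Not invertible.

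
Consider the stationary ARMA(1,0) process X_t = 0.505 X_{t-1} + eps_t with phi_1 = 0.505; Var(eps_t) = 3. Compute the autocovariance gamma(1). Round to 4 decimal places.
\gamma(1) = 2.0336

Multiply the model equation by X_{t-k} and take expectations. With theta_0 = psi_0 = 1 and psi_j the MA(infinity) weights, this gives
  gamma(k) - sum_i phi_i gamma(k-i) = c_k,
  c_k = sigma^2 * sum_{j=k..q} theta_j psi_{j-k}   (c_k = 0 for k > q),
using gamma(-m) = gamma(m).
Pure AR (q = 0): c_0 = sigma^2 = 3, c_k = 0 for k >= 1.
Equations for k = 0 and k = 1 (AR order 1):
  gamma(0) = phi_1 gamma(1) + c_0
  gamma(1) = phi_1 gamma(0) + c_1
Substituting the second into the first: gamma(0) (1 - phi_1^2) = c_0 + phi_1 c_1, so
  gamma(0) = c_0 / (1 - phi_1^2) = 3 / (1 - (0.505)^2) = 3 / 0.744975 = 4.026981.
  gamma(1) = phi_1 gamma(0) = (0.505)(4.026981) = 2.033625.
Therefore gamma(1) = 2.0336 (to 4 decimal places).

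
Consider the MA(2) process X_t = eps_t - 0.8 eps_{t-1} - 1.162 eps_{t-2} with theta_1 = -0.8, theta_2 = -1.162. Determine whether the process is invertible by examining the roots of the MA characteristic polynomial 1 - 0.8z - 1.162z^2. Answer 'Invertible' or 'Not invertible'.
\text{Not invertible}

The MA(q) characteristic polynomial is P(z) = 1 - 0.8z - 1.162z^2.
Invertibility requires all roots to lie outside the unit circle, i.e. |z| > 1 for every root.
Set 1 + (-0.8) z + (-1.162) z^2 = 0, i.e. a z^2 + b z + c = 0 with a = -1.162, b = -0.8, c = 1.
Discriminant D = b^2 - 4ac = (-0.8)^2 - 4*(-1.162)*1 = 0.64 - (-4.648) = 5.288.
D >= 0, so the roots are real: z = (-b +/- sqrt(D)) / (2a) = (0.8 +/- 2.299565) / (-2.324).
  z_1 = (0.8 + 2.299565) / (-2.324) = -1.3337,   |z_1| = 1.3337.
  z_2 = (0.8 - 2.299565) / (-2.324) = 0.6453,   |z_2| = 0.6453.
Moduli of all roots: 1.3337, 0.6453.
All moduli strictly greater than 1? No.
Verdict: Not invertible.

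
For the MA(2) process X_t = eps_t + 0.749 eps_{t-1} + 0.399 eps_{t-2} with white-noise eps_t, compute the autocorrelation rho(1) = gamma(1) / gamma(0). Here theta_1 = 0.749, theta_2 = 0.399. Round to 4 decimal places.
\rho(1) = 0.6091

For an MA(q) process with theta_0 = 1, the autocovariance is
  gamma(k) = sigma^2 * sum_{i=0..q-k} theta_i * theta_{i+k},
and rho(k) = gamma(k) / gamma(0). Sigma^2 cancels.
  numerator   = (1)*(0.749) + (0.749)*(0.399) = 1.047851.
  denominator = (1)^2 + (0.749)^2 + (0.399)^2 = 1.720202.
  rho(1) = 1.047851 / 1.720202 = 0.6091.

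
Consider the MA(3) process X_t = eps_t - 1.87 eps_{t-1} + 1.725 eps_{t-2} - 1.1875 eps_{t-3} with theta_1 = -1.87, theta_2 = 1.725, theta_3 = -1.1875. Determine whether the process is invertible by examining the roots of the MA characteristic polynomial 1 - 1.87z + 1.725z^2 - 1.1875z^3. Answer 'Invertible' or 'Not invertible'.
\text{Not invertible}

The MA(q) characteristic polynomial is P(z) = 1 - 1.87z + 1.725z^2 - 1.1875z^3.
Invertibility requires all roots to lie outside the unit circle, i.e. |z| > 1 for every root.
Degree 3: look for a simple real root z0 first, then factor out (1 - z/z0) and solve the remaining quadratic.
Testing z0 = 0.8: P(0.8) = 1 + (-1.87)(0.8) + (1.725)(0.8)^2 + (-1.1875)(0.8)^3
  = 1 + (-1.496) + (1.104) + (-0.608) = 0.  So z_0 = 0.8 is a root, |z_0| = 0.8.
Divide out the factor (1 - 1.25 z) = (1 - z/z0) (since 1/z0 = 1.25):
  P(z) = (1 - 1.25 z)(1 + (-0.62) z + (0.95) z^2)
  [check: z-coef -0.62 - (1.25) = -1.87; z^2-coef 0.95 - (1.25)(-0.62) = 1.725; z^3-coef -(1.25)(0.95) = -1.1875.]
Remaining roots from the quadratic factor 1 + (-0.62) z + (0.95) z^2:
  Set 1 + (-0.62) z + (0.95) z^2 = 0, i.e. a z^2 + b z + c = 0 with a = 0.95, b = -0.62, c = 1.
  Discriminant D = b^2 - 4ac = (-0.62)^2 - 4*(0.95)*1 = 0.3844 - (3.8) = -3.4156.
  D < 0, so the roots are the complex-conjugate pair z = (-b +/- i sqrt(-D)) / (2a) = 0.3263 +/- 0.9727i.
  For a conjugate pair |z|^2 = z * conj(z) = (product of roots) = c/a = 1/(0.95) = 1.052632, so |z| = sqrt(1.052632) = 1.026 for both roots.
Moduli of all roots: 0.8000, 1.0260, 1.0260.
All moduli strictly greater than 1? No.
Verdict: Not invertible.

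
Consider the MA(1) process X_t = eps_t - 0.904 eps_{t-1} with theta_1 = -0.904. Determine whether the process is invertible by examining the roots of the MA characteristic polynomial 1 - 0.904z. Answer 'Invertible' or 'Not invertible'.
\text{Invertible}

The MA(q) characteristic polynomial is P(z) = 1 - 0.904z.
Invertibility requires all roots to lie outside the unit circle, i.e. |z| > 1 for every root.
This is linear in z: 1 + (-0.904) z = 0  =>  z = -1/(-0.904) = 1.106195,  |z| = 1.106195.
Moduli of all roots: 1.1062.
All moduli strictly greater than 1? Yes.
Verdict: Invertible.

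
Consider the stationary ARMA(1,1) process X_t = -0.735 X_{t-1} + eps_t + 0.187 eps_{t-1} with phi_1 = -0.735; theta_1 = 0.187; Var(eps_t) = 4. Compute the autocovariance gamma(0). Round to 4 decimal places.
\gamma(0) = 6.6126

Multiply the model equation by X_{t-k} and take expectations. With theta_0 = psi_0 = 1 and psi_j the MA(infinity) weights, this gives
  gamma(k) - sum_i phi_i gamma(k-i) = c_k,
  c_k = sigma^2 * sum_{j=k..q} theta_j psi_{j-k}   (c_k = 0 for k > q),
using gamma(-m) = gamma(m).
psi-weights needed (psi_j = theta_j + sum_i phi_i psi_{j-i}):
  psi_1 = theta_1 + phi_1 = 0.187 + (-0.735) = -0.548
Right-hand sides:
  c_0 = sigma^2 (1 + theta_1 psi_1) = 4 * (1 + (0.187)(-0.548)) = 4 * 0.897524 = 3.590096
  c_1 = sigma^2 theta_1 = 4 * (0.187) = 0.748
  c_2 = 0
Equations for k = 0 and k = 1 (AR order 1):
  gamma(0) = phi_1 gamma(1) + c_0
  gamma(1) = phi_1 gamma(0) + c_1
Substituting the second into the first: gamma(0) (1 - phi_1^2) = c_0 + phi_1 c_1, so
  gamma(0) = (c_0 + phi_1 c_1) / (1 - phi_1^2) = (3.590096 + (-0.735)(0.748)) / (1 - (-0.735)^2) = 3.040316 / 0.459775 = 6.612617.
Therefore gamma(0) = 6.6126 (to 4 decimal places).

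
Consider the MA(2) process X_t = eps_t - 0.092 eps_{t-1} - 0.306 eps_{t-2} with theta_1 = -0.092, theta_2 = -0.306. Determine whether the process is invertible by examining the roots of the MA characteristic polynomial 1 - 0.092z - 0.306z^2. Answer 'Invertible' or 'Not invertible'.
\text{Invertible}

The MA(q) characteristic polynomial is P(z) = 1 - 0.092z - 0.306z^2.
Invertibility requires all roots to lie outside the unit circle, i.e. |z| > 1 for every root.
Set 1 + (-0.092) z + (-0.306) z^2 = 0, i.e. a z^2 + b z + c = 0 with a = -0.306, b = -0.092, c = 1.
Discriminant D = b^2 - 4ac = (-0.092)^2 - 4*(-0.306)*1 = 0.008464 - (-1.224) = 1.232464.
D >= 0, so the roots are real: z = (-b +/- sqrt(D)) / (2a) = (0.092 +/- 1.110164) / (-0.612).
  z_1 = (0.092 + 1.110164) / (-0.612) = -1.9643,   |z_1| = 1.9643.
  z_2 = (0.092 - 1.110164) / (-0.612) = 1.6637,   |z_2| = 1.6637.
Moduli of all roots: 1.9643, 1.6637.
All moduli strictly greater than 1? Yes.
Verdict: Invertible.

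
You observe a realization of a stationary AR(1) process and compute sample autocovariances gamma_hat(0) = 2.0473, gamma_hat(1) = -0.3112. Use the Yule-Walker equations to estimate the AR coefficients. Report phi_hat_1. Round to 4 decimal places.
\hat\phi_{1} = -0.1520

The Yule-Walker equations for an AR(p) process read, in matrix form,
  Gamma_p phi = r_p,   with   (Gamma_p)_{ij} = gamma(|i - j|),
                       (r_p)_i = gamma(i),   i,j = 1..p.
Substitute the sample gammas (Toeplitz matrix and right-hand side of size 1):
  Gamma_p = [[2.0473]]
  r_p     = [-0.3112]
With p = 1 this is the single equation gamma(0) phi_1 = gamma(1):
  phi_hat_1 = gamma(1) / gamma(0) = -0.3112 / 2.0473 = -0.1520.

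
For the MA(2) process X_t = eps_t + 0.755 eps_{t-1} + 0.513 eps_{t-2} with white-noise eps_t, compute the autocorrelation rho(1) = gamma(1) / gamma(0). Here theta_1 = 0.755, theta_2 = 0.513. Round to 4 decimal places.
\rho(1) = 0.6231

For an MA(q) process with theta_0 = 1, the autocovariance is
  gamma(k) = sigma^2 * sum_{i=0..q-k} theta_i * theta_{i+k},
and rho(k) = gamma(k) / gamma(0). Sigma^2 cancels.
  numerator   = (1)*(0.755) + (0.755)*(0.513) = 1.142315.
  denominator = (1)^2 + (0.755)^2 + (0.513)^2 = 1.833194.
  rho(1) = 1.142315 / 1.833194 = 0.6231.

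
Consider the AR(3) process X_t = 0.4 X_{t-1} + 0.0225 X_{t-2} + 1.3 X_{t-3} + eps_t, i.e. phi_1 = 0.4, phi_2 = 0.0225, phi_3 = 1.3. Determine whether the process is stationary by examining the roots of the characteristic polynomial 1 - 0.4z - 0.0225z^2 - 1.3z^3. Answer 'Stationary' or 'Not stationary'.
\text{Not stationary}

The AR(p) characteristic polynomial is P(z) = 1 - 0.4z - 0.0225z^2 - 1.3z^3.
Stationarity requires all roots to lie outside the unit circle, i.e. |z| > 1 for every root.
Degree 3: look for a simple real root z0 first, then factor out (1 - z/z0) and solve the remaining quadratic.
Testing z0 = 0.8: P(0.8) = 1 + (-0.4)(0.8) + (-0.0225)(0.8)^2 + (-1.3)(0.8)^3
  = 1 + (-0.32) + (-0.0144) + (-0.6656) = 0.  So z_0 = 0.8 is a root, |z_0| = 0.8.
Divide out the factor (1 - 1.25 z) = (1 - z/z0) (since 1/z0 = 1.25):
  P(z) = (1 - 1.25 z)(1 + (0.85) z + (1.04) z^2)
  [check: z-coef 0.85 - (1.25) = -0.4; z^2-coef 1.04 - (1.25)(0.85) = -0.0225; z^3-coef -(1.25)(1.04) = -1.3.]
Remaining roots from the quadratic factor 1 + (0.85) z + (1.04) z^2:
  Set 1 + (0.85) z + (1.04) z^2 = 0, i.e. a z^2 + b z + c = 0 with a = 1.04, b = 0.85, c = 1.
  Discriminant D = b^2 - 4ac = (0.85)^2 - 4*(1.04)*1 = 0.7225 - (4.16) = -3.4375.
  D < 0, so the roots are the complex-conjugate pair z = (-b +/- i sqrt(-D)) / (2a) = -0.4087 +/- 0.8914i.
  For a conjugate pair |z|^2 = z * conj(z) = (product of roots) = c/a = 1/(1.04) = 0.961538, so |z| = sqrt(0.961538) = 0.9806 for both roots.
Moduli of all roots: 0.8000, 0.9806, 0.9806.
All moduli strictly greater than 1? No.
Verdict: Not stationary.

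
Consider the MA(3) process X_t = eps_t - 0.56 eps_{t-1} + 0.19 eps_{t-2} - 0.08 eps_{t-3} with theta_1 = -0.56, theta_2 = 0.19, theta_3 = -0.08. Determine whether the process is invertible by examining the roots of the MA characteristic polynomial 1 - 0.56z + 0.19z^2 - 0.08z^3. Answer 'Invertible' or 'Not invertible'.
\text{Invertible}

The MA(q) characteristic polynomial is P(z) = 1 - 0.56z + 0.19z^2 - 0.08z^3.
Invertibility requires all roots to lie outside the unit circle, i.e. |z| > 1 for every root.
Degree 3: look for a simple real root z0 first, then factor out (1 - z/z0) and solve the remaining quadratic.
Testing z0 = 2: P(2) = 1 + (-0.56)(2) + (0.19)(2)^2 + (-0.08)(2)^3
  = 1 + (-1.12) + (0.76) + (-0.64) = 0.  So z_0 = 2 is a root, |z_0| = 2.
Divide out the factor (1 - 0.5 z) = (1 - z/z0) (since 1/z0 = 0.5):
  P(z) = (1 - 0.5 z)(1 + (-0.06) z + (0.16) z^2)
  [check: z-coef -0.06 - (0.5) = -0.56; z^2-coef 0.16 - (0.5)(-0.06) = 0.19; z^3-coef -(0.5)(0.16) = -0.08.]
Remaining roots from the quadratic factor 1 + (-0.06) z + (0.16) z^2:
  Set 1 + (-0.06) z + (0.16) z^2 = 0, i.e. a z^2 + b z + c = 0 with a = 0.16, b = -0.06, c = 1.
  Discriminant D = b^2 - 4ac = (-0.06)^2 - 4*(0.16)*1 = 0.0036 - (0.64) = -0.6364.
  D < 0, so the roots are the complex-conjugate pair z = (-b +/- i sqrt(-D)) / (2a) = 0.1875 +/- 2.493i.
  For a conjugate pair |z|^2 = z * conj(z) = (product of roots) = c/a = 1/(0.16) = 6.25, so |z| = sqrt(6.25) = 2.5 for both roots.
Moduli of all roots: 2.0000, 2.5000, 2.5000.
All moduli strictly greater than 1? Yes.
Verdict: Invertible.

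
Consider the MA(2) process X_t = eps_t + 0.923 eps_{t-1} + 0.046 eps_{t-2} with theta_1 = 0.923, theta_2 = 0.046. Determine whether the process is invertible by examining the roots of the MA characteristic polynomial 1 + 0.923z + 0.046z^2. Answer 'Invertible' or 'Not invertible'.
\text{Invertible}

The MA(q) characteristic polynomial is P(z) = 1 + 0.923z + 0.046z^2.
Invertibility requires all roots to lie outside the unit circle, i.e. |z| > 1 for every root.
Set 1 + (0.923) z + (0.046) z^2 = 0, i.e. a z^2 + b z + c = 0 with a = 0.046, b = 0.923, c = 1.
Discriminant D = b^2 - 4ac = (0.923)^2 - 4*(0.046)*1 = 0.851929 - (0.184) = 0.667929.
D >= 0, so the roots are real: z = (-b +/- sqrt(D)) / (2a) = (-0.923 +/- 0.817269) / (0.092).
  z_1 = (-0.923 + 0.817269) / (0.092) = -1.1492,   |z_1| = 1.1492.
  z_2 = (-0.923 - 0.817269) / (0.092) = -18.916,   |z_2| = 18.916.
Moduli of all roots: 1.1492, 18.9160.
All moduli strictly greater than 1? Yes.
Verdict: Invertible.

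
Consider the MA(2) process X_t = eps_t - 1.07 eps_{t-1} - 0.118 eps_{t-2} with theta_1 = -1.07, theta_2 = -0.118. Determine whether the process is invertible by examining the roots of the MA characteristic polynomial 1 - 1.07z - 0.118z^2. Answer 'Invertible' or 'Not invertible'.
\text{Not invertible}

The MA(q) characteristic polynomial is P(z) = 1 - 1.07z - 0.118z^2.
Invertibility requires all roots to lie outside the unit circle, i.e. |z| > 1 for every root.
Set 1 + (-1.07) z + (-0.118) z^2 = 0, i.e. a z^2 + b z + c = 0 with a = -0.118, b = -1.07, c = 1.
Discriminant D = b^2 - 4ac = (-1.07)^2 - 4*(-0.118)*1 = 1.1449 - (-0.472) = 1.6169.
D >= 0, so the roots are real: z = (-b +/- sqrt(D)) / (2a) = (1.07 +/- 1.271574) / (-0.236).
  z_1 = (1.07 + 1.271574) / (-0.236) = -9.9219,   |z_1| = 9.9219.
  z_2 = (1.07 - 1.271574) / (-0.236) = 0.8541,   |z_2| = 0.8541.
Moduli of all roots: 9.9219, 0.8541.
All moduli strictly greater than 1? No.
Verdict: Not invertible.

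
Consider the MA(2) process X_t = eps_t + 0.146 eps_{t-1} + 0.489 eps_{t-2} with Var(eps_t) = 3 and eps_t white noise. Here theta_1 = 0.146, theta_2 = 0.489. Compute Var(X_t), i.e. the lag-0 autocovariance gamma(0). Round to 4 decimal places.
\gamma(0) = 3.7813

For an MA(q) process X_t = eps_t + sum_i theta_i eps_{t-i} with
Var(eps_t) = sigma^2, the variance is
  gamma(0) = sigma^2 * (1 + sum_i theta_i^2).
  sum_i theta_i^2 = (0.146)^2 + (0.489)^2 = 0.021316 + 0.239121 = 0.260437.
  gamma(0) = 3 * (1 + 0.260437) = 3 * 1.260437 = 3.781311, which rounds to 3.7813.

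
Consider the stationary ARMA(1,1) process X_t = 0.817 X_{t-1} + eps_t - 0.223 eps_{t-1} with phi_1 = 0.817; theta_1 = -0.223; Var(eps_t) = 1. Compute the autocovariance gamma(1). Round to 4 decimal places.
\gamma(1) = 1.4609

Multiply the model equation by X_{t-k} and take expectations. With theta_0 = psi_0 = 1 and psi_j the MA(infinity) weights, this gives
  gamma(k) - sum_i phi_i gamma(k-i) = c_k,
  c_k = sigma^2 * sum_{j=k..q} theta_j psi_{j-k}   (c_k = 0 for k > q),
using gamma(-m) = gamma(m).
psi-weights needed (psi_j = theta_j + sum_i phi_i psi_{j-i}):
  psi_1 = theta_1 + phi_1 = -0.223 + (0.817) = 0.594
Right-hand sides:
  c_0 = sigma^2 (1 + theta_1 psi_1) = 1 * (1 + (-0.223)(0.594)) = 1 * 0.867538 = 0.867538
  c_1 = sigma^2 theta_1 = 1 * (-0.223) = -0.223
  c_2 = 0
Equations for k = 0 and k = 1 (AR order 1):
  gamma(0) = phi_1 gamma(1) + c_0
  gamma(1) = phi_1 gamma(0) + c_1
Substituting the second into the first: gamma(0) (1 - phi_1^2) = c_0 + phi_1 c_1, so
  gamma(0) = (c_0 + phi_1 c_1) / (1 - phi_1^2) = (0.867538 + (0.817)(-0.223)) / (1 - (0.817)^2) = 0.685347 / 0.332511 = 2.061126.
  gamma(1) = phi_1 gamma(0) + c_1 = (0.817)(2.061126) + (-0.223) = 1.46094.
Therefore gamma(1) = 1.4609 (to 4 decimal places).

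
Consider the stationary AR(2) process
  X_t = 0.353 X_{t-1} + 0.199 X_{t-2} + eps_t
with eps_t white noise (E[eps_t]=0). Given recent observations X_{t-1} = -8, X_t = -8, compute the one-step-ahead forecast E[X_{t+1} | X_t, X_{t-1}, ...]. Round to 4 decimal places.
E[X_{t+1} \mid \mathcal F_t] = -4.4160

For an AR(p) model X_t = c + sum_i phi_i X_{t-i} + eps_t, the
one-step-ahead conditional mean is
  E[X_{t+1} | X_t, ...] = c + sum_i phi_i X_{t+1-i}.
Substitute known values:
  E[X_{t+1} | ...] = (0.353) * (-8) + (0.199) * (-8)
                   = -4.4160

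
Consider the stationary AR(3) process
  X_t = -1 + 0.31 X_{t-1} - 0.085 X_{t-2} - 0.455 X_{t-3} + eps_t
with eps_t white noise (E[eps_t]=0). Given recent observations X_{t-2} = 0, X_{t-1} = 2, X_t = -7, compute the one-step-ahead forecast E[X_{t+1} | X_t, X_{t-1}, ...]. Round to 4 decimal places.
E[X_{t+1} \mid \mathcal F_t] = -3.3400

For an AR(p) model X_t = c + sum_i phi_i X_{t-i} + eps_t, the
one-step-ahead conditional mean is
  E[X_{t+1} | X_t, ...] = c + sum_i phi_i X_{t+1-i}.
Substitute known values:
  E[X_{t+1} | ...] = -1 + (0.31) * (-7) + (-0.085) * (2) + (-0.455) * (0)
                   = -3.3400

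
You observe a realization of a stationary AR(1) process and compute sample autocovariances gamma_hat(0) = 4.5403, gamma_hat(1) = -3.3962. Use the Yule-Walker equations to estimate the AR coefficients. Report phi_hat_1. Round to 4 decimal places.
\hat\phi_{1} = -0.7480

The Yule-Walker equations for an AR(p) process read, in matrix form,
  Gamma_p phi = r_p,   with   (Gamma_p)_{ij} = gamma(|i - j|),
                       (r_p)_i = gamma(i),   i,j = 1..p.
Substitute the sample gammas (Toeplitz matrix and right-hand side of size 1):
  Gamma_p = [[4.5403]]
  r_p     = [-3.3962]
With p = 1 this is the single equation gamma(0) phi_1 = gamma(1):
  phi_hat_1 = gamma(1) / gamma(0) = -3.3962 / 4.5403 = -0.7480.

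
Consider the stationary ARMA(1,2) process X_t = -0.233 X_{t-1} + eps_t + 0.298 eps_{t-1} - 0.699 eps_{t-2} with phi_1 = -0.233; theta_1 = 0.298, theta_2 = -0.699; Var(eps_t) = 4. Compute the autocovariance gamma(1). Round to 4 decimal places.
\gamma(1) = -0.4283

Multiply the model equation by X_{t-k} and take expectations. With theta_0 = psi_0 = 1 and psi_j the MA(infinity) weights, this gives
  gamma(k) - sum_i phi_i gamma(k-i) = c_k,
  c_k = sigma^2 * sum_{j=k..q} theta_j psi_{j-k}   (c_k = 0 for k > q),
using gamma(-m) = gamma(m).
psi-weights needed (psi_j = theta_j + sum_i phi_i psi_{j-i}):
  psi_1 = theta_1 + phi_1 = 0.298 + (-0.233) = 0.065
  psi_2 = theta_2 + phi_1 psi_1 = -0.699 + (-0.233)(0.065) = -0.714145
Right-hand sides:
  c_0 = sigma^2 (1 + theta_1 psi_1 + theta_2 psi_2) = 4 * (1 + (0.298)(0.065) + (-0.699)(-0.714145)) = 4 * 1.518557 = 6.074229
  c_1 = sigma^2 (theta_1 + theta_2 psi_1) = 4 * (0.298 + (-0.699)(0.065)) = 1.01026
  c_2 = sigma^2 theta_2 = 4 * (-0.699) = -2.796
Equations for k = 0 and k = 1 (AR order 1):
  gamma(0) = phi_1 gamma(1) + c_0
  gamma(1) = phi_1 gamma(0) + c_1
Substituting the second into the first: gamma(0) (1 - phi_1^2) = c_0 + phi_1 c_1, so
  gamma(0) = (c_0 + phi_1 c_1) / (1 - phi_1^2) = (6.074229 + (-0.233)(1.01026)) / (1 - (-0.233)^2) = 5.838839 / 0.945711 = 6.17402.
  gamma(1) = phi_1 gamma(0) + c_1 = (-0.233)(6.17402) + (1.01026) = -0.428287.
Therefore gamma(1) = -0.4283 (to 4 decimal places).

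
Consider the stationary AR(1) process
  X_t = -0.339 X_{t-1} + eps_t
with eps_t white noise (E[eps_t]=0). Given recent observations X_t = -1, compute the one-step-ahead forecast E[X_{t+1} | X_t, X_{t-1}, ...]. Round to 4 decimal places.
E[X_{t+1} \mid \mathcal F_t] = 0.3390

For an AR(p) model X_t = c + sum_i phi_i X_{t-i} + eps_t, the
one-step-ahead conditional mean is
  E[X_{t+1} | X_t, ...] = c + sum_i phi_i X_{t+1-i}.
Substitute known values:
  E[X_{t+1} | ...] = (-0.339) * (-1)
                   = 0.3390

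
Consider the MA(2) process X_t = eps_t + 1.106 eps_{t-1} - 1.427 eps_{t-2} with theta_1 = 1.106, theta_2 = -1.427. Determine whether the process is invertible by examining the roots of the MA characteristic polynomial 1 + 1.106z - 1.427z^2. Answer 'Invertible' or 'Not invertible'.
\text{Not invertible}

The MA(q) characteristic polynomial is P(z) = 1 + 1.106z - 1.427z^2.
Invertibility requires all roots to lie outside the unit circle, i.e. |z| > 1 for every root.
Set 1 + (1.106) z + (-1.427) z^2 = 0, i.e. a z^2 + b z + c = 0 with a = -1.427, b = 1.106, c = 1.
Discriminant D = b^2 - 4ac = (1.106)^2 - 4*(-1.427)*1 = 1.223236 - (-5.708) = 6.931236.
D >= 0, so the roots are real: z = (-b +/- sqrt(D)) / (2a) = (-1.106 +/- 2.632724) / (-2.854).
  z_1 = (-1.106 + 2.632724) / (-2.854) = -0.5349,   |z_1| = 0.5349.
  z_2 = (-1.106 - 2.632724) / (-2.854) = 1.31,   |z_2| = 1.31.
Moduli of all roots: 0.5349, 1.3100.
All moduli strictly greater than 1? No.
Verdict: Not invertible.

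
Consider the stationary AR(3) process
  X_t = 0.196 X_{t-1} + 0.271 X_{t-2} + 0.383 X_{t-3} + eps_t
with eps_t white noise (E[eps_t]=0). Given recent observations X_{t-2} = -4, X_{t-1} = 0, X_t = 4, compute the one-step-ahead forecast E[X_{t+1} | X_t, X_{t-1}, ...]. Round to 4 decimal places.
E[X_{t+1} \mid \mathcal F_t] = -0.7480

For an AR(p) model X_t = c + sum_i phi_i X_{t-i} + eps_t, the
one-step-ahead conditional mean is
  E[X_{t+1} | X_t, ...] = c + sum_i phi_i X_{t+1-i}.
Substitute known values:
  E[X_{t+1} | ...] = (0.196) * (4) + (0.271) * (0) + (0.383) * (-4)
                   = -0.7480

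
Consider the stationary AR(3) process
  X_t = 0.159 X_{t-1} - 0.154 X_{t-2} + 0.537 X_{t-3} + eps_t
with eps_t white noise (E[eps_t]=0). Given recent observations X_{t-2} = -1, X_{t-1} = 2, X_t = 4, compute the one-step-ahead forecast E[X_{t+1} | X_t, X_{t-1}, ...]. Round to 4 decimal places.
E[X_{t+1} \mid \mathcal F_t] = -0.2090

For an AR(p) model X_t = c + sum_i phi_i X_{t-i} + eps_t, the
one-step-ahead conditional mean is
  E[X_{t+1} | X_t, ...] = c + sum_i phi_i X_{t+1-i}.
Substitute known values:
  E[X_{t+1} | ...] = (0.159) * (4) + (-0.154) * (2) + (0.537) * (-1)
                   = -0.2090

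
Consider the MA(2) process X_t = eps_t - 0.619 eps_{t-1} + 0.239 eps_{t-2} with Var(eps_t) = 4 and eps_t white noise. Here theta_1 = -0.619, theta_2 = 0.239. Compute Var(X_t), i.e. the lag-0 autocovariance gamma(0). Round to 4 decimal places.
\gamma(0) = 5.7611

For an MA(q) process X_t = eps_t + sum_i theta_i eps_{t-i} with
Var(eps_t) = sigma^2, the variance is
  gamma(0) = sigma^2 * (1 + sum_i theta_i^2).
  sum_i theta_i^2 = (-0.619)^2 + (0.239)^2 = 0.383161 + 0.057121 = 0.440282.
  gamma(0) = 4 * (1 + 0.440282) = 4 * 1.440282 = 5.761128, which rounds to 5.7611.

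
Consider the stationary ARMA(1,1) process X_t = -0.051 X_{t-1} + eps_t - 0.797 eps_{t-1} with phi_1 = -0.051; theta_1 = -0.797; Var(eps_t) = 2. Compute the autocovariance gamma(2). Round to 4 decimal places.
\gamma(2) = 0.0902

Multiply the model equation by X_{t-k} and take expectations. With theta_0 = psi_0 = 1 and psi_j the MA(infinity) weights, this gives
  gamma(k) - sum_i phi_i gamma(k-i) = c_k,
  c_k = sigma^2 * sum_{j=k..q} theta_j psi_{j-k}   (c_k = 0 for k > q),
using gamma(-m) = gamma(m).
psi-weights needed (psi_j = theta_j + sum_i phi_i psi_{j-i}):
  psi_1 = theta_1 + phi_1 = -0.797 + (-0.051) = -0.848
Right-hand sides:
  c_0 = sigma^2 (1 + theta_1 psi_1) = 2 * (1 + (-0.797)(-0.848)) = 2 * 1.675856 = 3.351712
  c_1 = sigma^2 theta_1 = 2 * (-0.797) = -1.594
  c_2 = 0
Equations for k = 0 and k = 1 (AR order 1):
  gamma(0) = phi_1 gamma(1) + c_0
  gamma(1) = phi_1 gamma(0) + c_1
Substituting the second into the first: gamma(0) (1 - phi_1^2) = c_0 + phi_1 c_1, so
  gamma(0) = (c_0 + phi_1 c_1) / (1 - phi_1^2) = (3.351712 + (-0.051)(-1.594)) / (1 - (-0.051)^2) = 3.433006 / 0.997399 = 3.441959.
  gamma(1) = phi_1 gamma(0) + c_1 = (-0.051)(3.441959) + (-1.594) = -1.76954.
For k = 2 (> q): gamma(2) = phi_1 gamma(1) = (-0.051)(-1.76954) = 0.090247.
Therefore gamma(2) = 0.0902 (to 4 decimal places).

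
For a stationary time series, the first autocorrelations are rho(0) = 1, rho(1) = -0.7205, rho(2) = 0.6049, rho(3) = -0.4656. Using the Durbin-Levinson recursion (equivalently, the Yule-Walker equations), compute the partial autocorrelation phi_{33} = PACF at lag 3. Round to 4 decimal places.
\phi_{33} = 0.0451

The PACF at lag k is phi_{kk}, the last component of the solution
to the Yule-Walker system G_k phi = r_k where
  (G_k)_{ij} = rho(|i - j|), (r_k)_i = rho(i), i,j = 1..k.
Equivalently, Durbin-Levinson gives phi_{kk} iteratively:
  phi_{11} = rho(1)
  phi_{kk} = [rho(k) - sum_{j=1..k-1} phi_{k-1,j} rho(k-j)]
            / [1 - sum_{j=1..k-1} phi_{k-1,j} rho(j)],
  phi_{k,j} = phi_{k-1,j} - phi_{kk} phi_{k-1,k-j},  j = 1..k-1.
Step k = 1:
  phi_11 = rho(1) = -0.7205.
Step k = 2:
  phi_22 = [rho(2) - phi_11 rho(1)] / [1 - phi_11 rho(1)] = [0.6049 - (-0.7205)(-0.7205)] / [1 - (-0.7205)(-0.7205)]
         = 0.08577975 / 0.48087975 = 0.178381.
  Update: phi_21 = phi_11 - phi_22 phi_11 = -0.7205 - (0.178381)(-0.7205) = -0.591977.
Step k = 3:
  phi_33 = [rho(3) - phi_21 rho(2) - phi_22 rho(1)] / [1 - phi_21 rho(1) - phi_22 rho(2)]
    numerator   = -0.4656 - (-0.591977)(0.6049) - (0.178381)(-0.7205) = 0.02101005
    denominator = 1 - (-0.591977)(-0.7205) - (0.178381)(0.6049) = 0.46557828
  phi_33 = 0.02101005 / 0.46557828 = 0.0451.
Therefore phi_{33} = 0.0451.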